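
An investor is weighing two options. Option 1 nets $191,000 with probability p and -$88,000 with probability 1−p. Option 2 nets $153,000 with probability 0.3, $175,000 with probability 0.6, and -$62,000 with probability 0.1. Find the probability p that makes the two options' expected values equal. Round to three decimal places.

p = 0.834

EV(Option 2) = 0.3 × 153000 + 0.6 × 175000 + 0.1 × (-62000) = 45900 + 105000 − 6200 = 144700
p·191000 + (1−p)·(-88000) = 144700
279000p − 88000 = 144700
p = (144700 + 88000) / 279000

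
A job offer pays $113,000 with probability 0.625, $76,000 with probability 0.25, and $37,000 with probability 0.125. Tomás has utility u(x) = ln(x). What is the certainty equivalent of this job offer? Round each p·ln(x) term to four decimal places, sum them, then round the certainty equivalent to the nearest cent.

$89,000.74

E[u] = 0.625·ln(113000) + 0.25·ln(76000) + 0.125·ln(37000) = 7.2720 + 2.8096 + 1.3148 = 11.3964
CE = e^11.3964 ≈ 89000.74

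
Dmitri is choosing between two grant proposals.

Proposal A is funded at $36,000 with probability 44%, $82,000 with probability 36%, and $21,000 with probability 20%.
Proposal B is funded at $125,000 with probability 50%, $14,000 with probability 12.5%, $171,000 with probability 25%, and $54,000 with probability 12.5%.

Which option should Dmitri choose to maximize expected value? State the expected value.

Proposal B ($113,750)

Proposal A = 0.44 × 36000 + 0.36 × 82000 + 0.2 × 21000 = 15840 + 29520 + 4200 = 49560
Proposal B = 0.5 × 125000 + 0.125 × 14000 + 0.25 × 171000 + 0.125 × 54000 = 62500 + 1750 + 42750 + 6750 = 113750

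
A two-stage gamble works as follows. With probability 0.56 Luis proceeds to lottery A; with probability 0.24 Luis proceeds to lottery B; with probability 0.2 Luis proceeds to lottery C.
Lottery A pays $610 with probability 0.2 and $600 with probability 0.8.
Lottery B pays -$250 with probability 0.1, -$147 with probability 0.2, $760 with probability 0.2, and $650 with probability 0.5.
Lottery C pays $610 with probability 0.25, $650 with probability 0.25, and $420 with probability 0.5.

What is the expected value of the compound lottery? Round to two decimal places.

$543.54

EV(A) = 0.2 × 610 + 0.8 × 600 = 122 + 480 = 602
EV(B) = 0.1 × (-250) + 0.2 × (-147) + 0.2 × 760 + 0.5 × 650 = -25 − 29.4 + 152 + 325 = 422.6
EV(C) = 0.25 × 610 + 0.25 × 650 + 0.5 × 420 = 152.5 + 162.5 + 210 = 525
Overall = 0.56 × 602 + 0.24 × 422.6 + 0.2 × 525 = 337.12 + 101.424 + 105 = 543.544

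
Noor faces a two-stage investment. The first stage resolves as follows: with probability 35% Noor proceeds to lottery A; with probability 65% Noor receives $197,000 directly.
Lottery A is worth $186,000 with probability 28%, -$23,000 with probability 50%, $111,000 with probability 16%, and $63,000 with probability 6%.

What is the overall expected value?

$149,792

EV(A) = 0.28 × 186000 + 0.5 × (-23000) + 0.16 × 111000 + 0.06 × 63000 = 52080 − 11500 + 17760 + 3780 = 62120
Branch B: 197000 (certain)
Overall = 0.35 × 62120 + 0.65 × 197000 = 21742 + 128050 = 149792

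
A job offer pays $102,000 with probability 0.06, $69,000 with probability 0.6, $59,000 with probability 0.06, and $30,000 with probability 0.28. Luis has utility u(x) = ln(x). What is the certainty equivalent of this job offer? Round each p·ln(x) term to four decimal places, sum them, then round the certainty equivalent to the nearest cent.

$55,420.23

E[u] = 0.06·ln(102000) + 0.6·ln(69000) + 0.06·ln(59000) + 0.28·ln(30000) = 0.6920 + 6.6851 + 0.6591 + 2.8865 = 10.9227
CE = e^10.9227 ≈ 55420.23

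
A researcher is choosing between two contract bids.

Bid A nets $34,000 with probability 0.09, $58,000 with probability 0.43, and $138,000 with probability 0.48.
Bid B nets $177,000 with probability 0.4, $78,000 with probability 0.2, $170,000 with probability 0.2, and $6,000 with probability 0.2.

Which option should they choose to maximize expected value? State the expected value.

Bid B ($121,600)

Bid A = 0.09 × 34000 + 0.43 × 58000 + 0.48 × 138000 = 3060 + 24940 + 66240 = 94240
Bid B = 0.4 × 177000 + 0.2 × 78000 + 0.2 × 170000 + 0.2 × 6000 = 70800 + 15600 + 34000 + 1200 = 121600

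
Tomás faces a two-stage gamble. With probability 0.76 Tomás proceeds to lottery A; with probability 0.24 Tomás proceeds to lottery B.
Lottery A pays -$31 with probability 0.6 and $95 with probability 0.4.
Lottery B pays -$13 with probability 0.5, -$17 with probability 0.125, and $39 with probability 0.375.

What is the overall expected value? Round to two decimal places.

EV(A) = 0.6 × (-31) + 0.4 × 95 = -18.6 + 38 = 19.4
EV(B) = 0.5 × (-13) + 0.125 × (-17) + 0.375 × 39 = -6.5 − 2.125 + 14.625 = 6
Overall = 0.76 × 19.4 + 0.24 × 6 = 14.744 + 1.44 = 16.184

$16.18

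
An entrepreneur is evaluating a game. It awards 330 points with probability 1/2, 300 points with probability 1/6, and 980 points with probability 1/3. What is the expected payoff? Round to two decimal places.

541.67 points

EV = 1/2 × 330 + 1/6 × 300 + 1/3 × 980 = 165 + 50 + 326.6667 = 541.6667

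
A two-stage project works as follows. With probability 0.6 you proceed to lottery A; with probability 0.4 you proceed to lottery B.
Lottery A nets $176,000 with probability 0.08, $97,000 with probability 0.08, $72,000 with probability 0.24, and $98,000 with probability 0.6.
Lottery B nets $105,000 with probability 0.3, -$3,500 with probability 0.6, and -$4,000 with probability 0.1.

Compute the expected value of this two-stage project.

$70,352

EV(A) = 0.08 × 176000 + 0.08 × 97000 + 0.24 × 72000 + 0.6 × 98000 = 14080 + 7760 + 17280 + 58800 = 97920
EV(B) = 0.3 × 105000 + 0.6 × (-3500) + 0.1 × (-4000) = 31500 − 2100 − 400 = 29000
Overall = 0.6 × 97920 + 0.4 × 29000 = 58752 + 11600 = 70352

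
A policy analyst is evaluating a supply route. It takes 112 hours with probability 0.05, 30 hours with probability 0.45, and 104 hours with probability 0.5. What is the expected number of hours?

71.1 hours

EV = 0.05 × 112 + 0.45 × 30 + 0.5 × 104 = 5.6 + 13.5 + 52 = 71.1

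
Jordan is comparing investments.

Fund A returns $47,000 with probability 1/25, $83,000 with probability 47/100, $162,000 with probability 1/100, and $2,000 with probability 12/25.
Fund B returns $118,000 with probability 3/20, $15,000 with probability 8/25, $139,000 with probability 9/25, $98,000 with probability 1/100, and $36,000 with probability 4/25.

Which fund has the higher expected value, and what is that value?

Fund B ($79,280)

Fund A = 1/25 × 47000 + 47/100 × 83000 + 1/100 × 162000 + 12/25 × 2000 = 1880 + 39010 + 1620 + 960 = 43470
Fund B = 3/20 × 118000 + 8/25 × 15000 + 9/25 × 139000 + 1/100 × 98000 + 4/25 × 36000 = 17700 + 4800 + 50040 + 980 + 5760 = 79280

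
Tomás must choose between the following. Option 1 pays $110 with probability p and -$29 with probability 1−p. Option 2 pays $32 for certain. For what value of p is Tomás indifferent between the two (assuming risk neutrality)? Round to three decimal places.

p = 0.439

p·110 + (1−p)·(-29) = 32
139p − 29 = 32
p = (32 + 29) / 139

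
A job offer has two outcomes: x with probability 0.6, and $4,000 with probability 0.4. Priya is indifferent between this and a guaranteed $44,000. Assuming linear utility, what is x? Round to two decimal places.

x = $70,666.67

0.6·x + 0.4·4000 = 44000
0.6·x = 44000 − 1600 = 42400
x = 42400 / 0.6 = 70666.6667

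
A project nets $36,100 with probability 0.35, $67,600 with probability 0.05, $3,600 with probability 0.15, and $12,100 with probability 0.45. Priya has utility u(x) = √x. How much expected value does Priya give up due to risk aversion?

$2,956

E[u] = 0.35·√36100 + 0.05·√67600 + 0.15·√3600 + 0.45·√12100 = 0.35·190 + 0.05·260 + 0.15·60 + 0.45·110 = 138
CE = (138)² = 19044
Risk premium = EV − CE = 22000 − 19044 = 2956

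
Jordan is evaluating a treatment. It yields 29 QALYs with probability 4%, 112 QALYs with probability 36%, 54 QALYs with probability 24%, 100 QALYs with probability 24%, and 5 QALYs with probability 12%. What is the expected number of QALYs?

EV = 0.04 × 29 + 0.36 × 112 + 0.24 × 54 + 0.24 × 100 + 0.12 × 5 = 1.16 + 40.32 + 12.96 + 24 + 0.6 = 79.04

79.04 QALYs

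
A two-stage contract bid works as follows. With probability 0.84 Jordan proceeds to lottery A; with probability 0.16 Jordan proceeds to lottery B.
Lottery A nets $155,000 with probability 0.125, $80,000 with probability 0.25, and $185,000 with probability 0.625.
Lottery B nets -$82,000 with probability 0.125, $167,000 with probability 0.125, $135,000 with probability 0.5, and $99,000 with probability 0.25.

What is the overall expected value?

$146,660

EV(A) = 0.125 × 155000 + 0.25 × 80000 + 0.625 × 185000 = 19375 + 20000 + 115625 = 155000
EV(B) = 0.125 × (-82000) + 0.125 × 167000 + 0.5 × 135000 + 0.25 × 99000 = -10250 + 20875 + 67500 + 24750 = 102875
Overall = 0.84 × 155000 + 0.16 × 102875 = 130200 + 16460 = 146660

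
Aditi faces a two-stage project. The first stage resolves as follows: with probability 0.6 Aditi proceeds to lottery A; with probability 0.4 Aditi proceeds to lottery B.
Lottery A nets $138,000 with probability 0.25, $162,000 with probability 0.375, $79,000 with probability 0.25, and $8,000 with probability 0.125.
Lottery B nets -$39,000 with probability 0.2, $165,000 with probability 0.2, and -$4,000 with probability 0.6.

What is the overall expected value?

EV(A) = 0.25 × 138000 + 0.375 × 162000 + 0.25 × 79000 + 0.125 × 8000 = 34500 + 60750 + 19750 + 1000 = 116000
EV(B) = 0.2 × (-39000) + 0.2 × 165000 + 0.6 × (-4000) = -7800 + 33000 − 2400 = 22800
Overall = 0.6 × 116000 + 0.4 × 22800 = 69600 + 9120 = 78720

$78,720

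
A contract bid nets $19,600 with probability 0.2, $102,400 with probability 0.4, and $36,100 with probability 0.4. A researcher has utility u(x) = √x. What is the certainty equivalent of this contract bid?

$53,824

E[u] = 0.2·√19600 + 0.4·√102400 + 0.4·√36100 = 0.2·140 + 0.4·320 + 0.4·190 = 232
CE = (232)² = 53824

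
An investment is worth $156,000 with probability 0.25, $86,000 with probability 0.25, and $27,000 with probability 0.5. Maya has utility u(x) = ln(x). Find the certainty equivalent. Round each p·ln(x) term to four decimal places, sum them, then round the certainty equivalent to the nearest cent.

$55,921.27

E[u] = 0.25·ln(156000) + 0.25·ln(86000) + 0.5·ln(27000) = 2.9894 + 2.8405 + 5.1018 = 10.9317
CE = e^10.9317 ≈ 55921.27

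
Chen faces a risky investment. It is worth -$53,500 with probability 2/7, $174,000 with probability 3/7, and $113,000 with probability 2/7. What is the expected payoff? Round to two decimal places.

EV = 2/7 × (-53500) + 3/7 × 174000 + 2/7 × 113000 = -15285.7143 + 74571.4286 + 32285.7143 = 91571.4286

$91,571.43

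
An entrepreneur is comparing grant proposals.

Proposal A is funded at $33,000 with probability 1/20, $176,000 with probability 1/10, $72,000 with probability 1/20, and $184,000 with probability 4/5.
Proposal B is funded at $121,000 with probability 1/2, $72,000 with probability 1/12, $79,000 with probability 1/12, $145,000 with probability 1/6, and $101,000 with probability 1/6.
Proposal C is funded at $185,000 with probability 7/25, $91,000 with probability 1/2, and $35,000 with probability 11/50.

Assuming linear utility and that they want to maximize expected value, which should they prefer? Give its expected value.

Proposal A = 1/20 × 33000 + 1/10 × 176000 + 1/20 × 72000 + 4/5 × 184000 = 1650 + 17600 + 3600 + 147200 = 170050
Proposal B = 1/2 × 121000 + 1/12 × 72000 + 1/12 × 79000 + 1/6 × 145000 + 1/6 × 101000 = 60500 + 6000 + 6583.3333 + 24166.6667 + 16833.3333 = 114083.3333
Proposal C = 7/25 × 185000 + 1/2 × 91000 + 11/50 × 35000 = 51800 + 45500 + 7700 = 105000

Proposal A ($170,050)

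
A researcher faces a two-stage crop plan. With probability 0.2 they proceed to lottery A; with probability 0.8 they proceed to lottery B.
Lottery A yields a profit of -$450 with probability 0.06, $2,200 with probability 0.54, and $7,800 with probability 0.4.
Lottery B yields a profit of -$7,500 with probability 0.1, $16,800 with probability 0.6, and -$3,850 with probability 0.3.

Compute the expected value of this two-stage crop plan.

EV(A) = 0.06 × (-450) + 0.54 × 2200 + 0.4 × 7800 = -27 + 1188 + 3120 = 4281
EV(B) = 0.1 × (-7500) + 0.6 × 16800 + 0.3 × (-3850) = -750 + 10080 − 1155 = 8175
Overall = 0.2 × 4281 + 0.8 × 8175 = 856.2 + 6540 = 7396.2

$7,396.20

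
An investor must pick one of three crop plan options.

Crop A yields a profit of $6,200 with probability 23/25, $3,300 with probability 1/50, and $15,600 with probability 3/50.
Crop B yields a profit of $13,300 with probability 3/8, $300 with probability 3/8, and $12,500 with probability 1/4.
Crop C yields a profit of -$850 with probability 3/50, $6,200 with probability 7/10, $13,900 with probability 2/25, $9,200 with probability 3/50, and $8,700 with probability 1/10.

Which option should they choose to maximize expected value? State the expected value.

Crop B ($8,225)

Crop A = 23/25 × 6200 + 1/50 × 3300 + 3/50 × 15600 = 5704 + 66 + 936 = 6706
Crop B = 3/8 × 13300 + 3/8 × 300 + 1/4 × 12500 = 4987.5 + 112.5 + 3125 = 8225
Crop C = 3/50 × (-850) + 7/10 × 6200 + 2/25 × 13900 + 3/50 × 9200 + 1/10 × 8700 = -51 + 4340 + 1112 + 552 + 870 = 6823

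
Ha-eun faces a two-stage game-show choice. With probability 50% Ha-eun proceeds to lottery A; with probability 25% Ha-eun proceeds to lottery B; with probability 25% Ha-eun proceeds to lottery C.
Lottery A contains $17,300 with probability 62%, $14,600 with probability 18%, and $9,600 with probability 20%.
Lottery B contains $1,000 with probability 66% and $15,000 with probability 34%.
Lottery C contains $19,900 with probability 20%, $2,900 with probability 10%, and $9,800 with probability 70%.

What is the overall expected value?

EV(A) = 0.62 × 17300 + 0.18 × 14600 + 0.2 × 9600 = 10726 + 2628 + 1920 = 15274
EV(B) = 0.66 × 1000 + 0.34 × 15000 = 660 + 5100 = 5760
EV(C) = 0.2 × 19900 + 0.1 × 2900 + 0.7 × 9800 = 3980 + 290 + 6860 = 11130
Overall = 0.5 × 15274 + 0.25 × 5760 + 0.25 × 11130 = 7637 + 1440 + 2782.5 = 11859.5

$11,859.50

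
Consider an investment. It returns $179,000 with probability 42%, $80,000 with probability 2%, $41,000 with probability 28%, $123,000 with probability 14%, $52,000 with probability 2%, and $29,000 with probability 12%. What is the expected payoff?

$110,000

EV = 0.42 × 179000 + 0.02 × 80000 + 0.28 × 41000 + 0.14 × 123000 + 0.02 × 52000 + 0.12 × 29000 = 75180 + 1600 + 11480 + 17220 + 1040 + 3480 = 110000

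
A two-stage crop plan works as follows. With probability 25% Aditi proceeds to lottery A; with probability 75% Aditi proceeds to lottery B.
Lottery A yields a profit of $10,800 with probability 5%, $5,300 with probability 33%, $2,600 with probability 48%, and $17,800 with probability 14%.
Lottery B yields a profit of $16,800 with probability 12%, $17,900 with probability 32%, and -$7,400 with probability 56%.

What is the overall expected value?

$4,207.25

EV(A) = 0.05 × 10800 + 0.33 × 5300 + 0.48 × 2600 + 0.14 × 17800 = 540 + 1749 + 1248 + 2492 = 6029
EV(B) = 0.12 × 16800 + 0.32 × 17900 + 0.56 × (-7400) = 2016 + 5728 − 4144 = 3600
Overall = 0.25 × 6029 + 0.75 × 3600 = 1507.25 + 2700 = 4207.25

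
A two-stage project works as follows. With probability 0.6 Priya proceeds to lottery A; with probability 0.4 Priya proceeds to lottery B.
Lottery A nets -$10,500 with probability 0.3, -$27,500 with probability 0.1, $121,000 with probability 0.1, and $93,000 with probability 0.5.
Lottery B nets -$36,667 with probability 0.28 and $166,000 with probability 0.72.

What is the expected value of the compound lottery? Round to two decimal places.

EV(A) = 0.3 × (-10500) + 0.1 × (-27500) + 0.1 × 121000 + 0.5 × 93000 = -3150 − 2750 + 12100 + 46500 = 52700
EV(B) = 0.28 × (-36667) + 0.72 × 166000 = -10266.76 + 119520 = 109253.24
Overall = 0.6 × 52700 + 0.4 × 109253.24 = 31620 + 43701.296 = 75321.296

$75,321.30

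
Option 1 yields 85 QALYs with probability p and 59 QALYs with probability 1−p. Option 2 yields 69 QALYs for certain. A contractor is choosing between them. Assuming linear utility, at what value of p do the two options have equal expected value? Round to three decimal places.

p = 0.385

p·85 + (1−p)·59 = 69
26p + 59 = 69
p = (69 − 59) / 26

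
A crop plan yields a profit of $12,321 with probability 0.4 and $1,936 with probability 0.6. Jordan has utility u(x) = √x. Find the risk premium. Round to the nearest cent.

$1,077.36

E[u] = 0.4·√12321 + 0.6·√1936 = 0.4·111 + 0.6·44 = 70.8
CE = (70.8)² = 5012.64
Risk premium = EV − CE = 6090 − 5012.64 = 1077.36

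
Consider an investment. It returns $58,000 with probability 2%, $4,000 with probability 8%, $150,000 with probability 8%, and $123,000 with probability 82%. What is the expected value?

$114,340

EV = 0.02 × 58000 + 0.08 × 4000 + 0.08 × 150000 + 0.82 × 123000 = 1160 + 320 + 12000 + 100860 = 114340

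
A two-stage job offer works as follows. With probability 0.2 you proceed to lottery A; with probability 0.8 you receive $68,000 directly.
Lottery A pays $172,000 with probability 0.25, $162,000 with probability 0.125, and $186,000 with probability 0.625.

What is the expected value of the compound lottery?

EV(A) = 0.25 × 172000 + 0.125 × 162000 + 0.625 × 186000 = 43000 + 20250 + 116250 = 179500
Branch B: 68000 (certain)
Overall = 0.2 × 179500 + 0.8 × 68000 = 35900 + 54400 = 90300

$90,300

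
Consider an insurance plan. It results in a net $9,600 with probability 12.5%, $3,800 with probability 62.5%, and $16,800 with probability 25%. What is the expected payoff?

EV = 0.125 × 9600 + 0.625 × 3800 + 0.25 × 16800 = 1200 + 2375 + 4200 = 7775

$7,775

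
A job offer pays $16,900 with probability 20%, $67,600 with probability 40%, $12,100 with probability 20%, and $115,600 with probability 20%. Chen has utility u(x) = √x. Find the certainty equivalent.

E[u] = 0.2·√16900 + 0.4·√67600 + 0.2·√12100 + 0.2·√115600 = 0.2·130 + 0.4·260 + 0.2·110 + 0.2·340 = 220
CE = (220)² = 48400

$48,400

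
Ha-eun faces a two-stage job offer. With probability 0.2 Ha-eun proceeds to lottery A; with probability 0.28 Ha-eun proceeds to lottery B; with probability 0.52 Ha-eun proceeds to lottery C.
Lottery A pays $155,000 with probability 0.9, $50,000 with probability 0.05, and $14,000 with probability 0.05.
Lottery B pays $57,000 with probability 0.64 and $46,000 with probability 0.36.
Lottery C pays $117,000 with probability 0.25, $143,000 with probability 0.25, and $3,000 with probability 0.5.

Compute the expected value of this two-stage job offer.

$77,971.20

EV(A) = 0.9 × 155000 + 0.05 × 50000 + 0.05 × 14000 = 139500 + 2500 + 700 = 142700
EV(B) = 0.64 × 57000 + 0.36 × 46000 = 36480 + 16560 = 53040
EV(C) = 0.25 × 117000 + 0.25 × 143000 + 0.5 × 3000 = 29250 + 35750 + 1500 = 66500
Overall = 0.2 × 142700 + 0.28 × 53040 + 0.52 × 66500 = 28540 + 14851.2 + 34580 = 77971.2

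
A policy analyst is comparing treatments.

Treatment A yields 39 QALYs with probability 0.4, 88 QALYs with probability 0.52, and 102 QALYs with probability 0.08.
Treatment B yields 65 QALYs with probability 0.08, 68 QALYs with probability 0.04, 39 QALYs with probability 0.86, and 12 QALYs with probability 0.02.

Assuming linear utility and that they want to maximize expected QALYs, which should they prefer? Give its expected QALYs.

Treatment A (69.52 QALYs)

Treatment A = 0.4 × 39 + 0.52 × 88 + 0.08 × 102 = 15.6 + 45.76 + 8.16 = 69.52
Treatment B = 0.08 × 65 + 0.04 × 68 + 0.86 × 39 + 0.02 × 12 = 5.2 + 2.72 + 33.54 + 0.24 = 41.7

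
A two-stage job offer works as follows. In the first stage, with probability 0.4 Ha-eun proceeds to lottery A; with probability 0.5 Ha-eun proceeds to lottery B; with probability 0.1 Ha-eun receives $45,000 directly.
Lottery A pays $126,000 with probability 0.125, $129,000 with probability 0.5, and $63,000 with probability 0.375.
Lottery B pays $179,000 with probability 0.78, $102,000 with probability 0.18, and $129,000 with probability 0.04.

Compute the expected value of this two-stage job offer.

EV(A) = 0.125 × 126000 + 0.5 × 129000 + 0.375 × 63000 = 15750 + 64500 + 23625 = 103875
EV(B) = 0.78 × 179000 + 0.18 × 102000 + 0.04 × 129000 = 139620 + 18360 + 5160 = 163140
Branch C: 45000 (certain)
Overall = 0.4 × 103875 + 0.5 × 163140 + 0.1 × 45000 = 41550 + 81570 + 4500 = 127620

$127,620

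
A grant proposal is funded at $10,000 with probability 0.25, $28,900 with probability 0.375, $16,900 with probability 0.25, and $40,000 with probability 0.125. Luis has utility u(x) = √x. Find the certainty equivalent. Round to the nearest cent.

$21,389.06

E[u] = 0.25·√10000 + 0.375·√28900 + 0.25·√16900 + 0.125·√40000 = 0.25·100 + 0.375·170 + 0.25·130 + 0.125·200 = 146.25
CE = (146.25)² = 21389.0625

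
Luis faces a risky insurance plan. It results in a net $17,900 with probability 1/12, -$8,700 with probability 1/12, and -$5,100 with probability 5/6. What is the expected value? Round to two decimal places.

-$3,483.33

EV = 1/12 × 17900 + 1/12 × (-8700) + 5/6 × (-5100) = 1491.6667 − 725 − 4250 = -3483.3333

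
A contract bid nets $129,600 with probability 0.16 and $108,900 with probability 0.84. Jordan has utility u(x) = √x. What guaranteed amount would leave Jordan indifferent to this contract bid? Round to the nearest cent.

$112,091.04

E[u] = 0.16·√129600 + 0.84·√108900 = 0.16·360 + 0.84·330 = 334.8
CE = (334.8)² = 112091.04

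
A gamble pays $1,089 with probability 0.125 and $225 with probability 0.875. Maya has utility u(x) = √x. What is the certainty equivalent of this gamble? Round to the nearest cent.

E[u] = 0.125·√1089 + 0.875·√225 = 0.125·33 + 0.875·15 = 17.25
CE = (17.25)² = 297.5625

$297.56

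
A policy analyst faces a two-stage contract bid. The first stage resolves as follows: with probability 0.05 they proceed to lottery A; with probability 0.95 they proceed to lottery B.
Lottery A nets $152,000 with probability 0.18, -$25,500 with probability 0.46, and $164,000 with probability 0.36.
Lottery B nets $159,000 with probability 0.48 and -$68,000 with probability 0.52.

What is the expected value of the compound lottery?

$42,645.50

EV(A) = 0.18 × 152000 + 0.46 × (-25500) + 0.36 × 164000 = 27360 − 11730 + 59040 = 74670
EV(B) = 0.48 × 159000 + 0.52 × (-68000) = 76320 − 35360 = 40960
Overall = 0.05 × 74670 + 0.95 × 40960 = 3733.5 + 38912 = 42645.5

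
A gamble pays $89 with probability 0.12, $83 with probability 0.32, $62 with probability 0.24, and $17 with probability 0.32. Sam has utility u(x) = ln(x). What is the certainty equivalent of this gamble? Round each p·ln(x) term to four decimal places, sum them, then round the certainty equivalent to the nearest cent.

E[u] = 0.12·ln(89) + 0.32·ln(83) + 0.24·ln(62) + 0.32·ln(17) = 0.5386 + 1.4140 + 0.9905 + 0.9066 = 3.8497
CE = e^3.8497 ≈ 46.98

$46.98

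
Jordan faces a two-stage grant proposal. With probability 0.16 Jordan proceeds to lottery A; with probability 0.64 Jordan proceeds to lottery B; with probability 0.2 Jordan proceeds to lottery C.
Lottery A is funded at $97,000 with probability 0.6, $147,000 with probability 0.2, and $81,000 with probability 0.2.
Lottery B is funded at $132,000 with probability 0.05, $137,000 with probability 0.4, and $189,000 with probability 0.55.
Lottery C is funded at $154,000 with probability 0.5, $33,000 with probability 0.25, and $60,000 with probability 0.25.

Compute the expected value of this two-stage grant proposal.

EV(A) = 0.6 × 97000 + 0.2 × 147000 + 0.2 × 81000 = 58200 + 29400 + 16200 = 103800
EV(B) = 0.05 × 132000 + 0.4 × 137000 + 0.55 × 189000 = 6600 + 54800 + 103950 = 165350
EV(C) = 0.5 × 154000 + 0.25 × 33000 + 0.25 × 60000 = 77000 + 8250 + 15000 = 100250
Overall = 0.16 × 103800 + 0.64 × 165350 + 0.2 × 100250 = 16608 + 105824 + 20050 = 142482

$142,482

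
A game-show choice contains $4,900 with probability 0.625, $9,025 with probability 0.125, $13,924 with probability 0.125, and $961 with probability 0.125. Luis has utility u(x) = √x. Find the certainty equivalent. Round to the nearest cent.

$5,513.06

E[u] = 0.625·√4900 + 0.125·√9025 + 0.125·√13924 + 0.125·√961 = 0.625·70 + 0.125·95 + 0.125·118 + 0.125·31 = 74.25
CE = (74.25)² = 5513.0625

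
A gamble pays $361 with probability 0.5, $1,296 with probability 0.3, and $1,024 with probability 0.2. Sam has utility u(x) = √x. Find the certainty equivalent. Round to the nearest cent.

$712.89

E[u] = 0.5·√361 + 0.3·√1296 + 0.2·√1024 = 0.5·19 + 0.3·36 + 0.2·32 = 26.7
CE = (26.7)² = 712.89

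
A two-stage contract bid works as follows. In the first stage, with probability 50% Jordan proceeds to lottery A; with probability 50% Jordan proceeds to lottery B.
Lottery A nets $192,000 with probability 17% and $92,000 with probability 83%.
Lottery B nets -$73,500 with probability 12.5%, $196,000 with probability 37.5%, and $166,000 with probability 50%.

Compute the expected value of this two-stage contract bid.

EV(A) = 0.17 × 192000 + 0.83 × 92000 = 32640 + 76360 = 109000
EV(B) = 0.125 × (-73500) + 0.375 × 196000 + 0.5 × 166000 = -9187.5 + 73500 + 83000 = 147312.5
Overall = 0.5 × 109000 + 0.5 × 147312.5 = 54500 + 73656.25 = 128156.25

$128,156.25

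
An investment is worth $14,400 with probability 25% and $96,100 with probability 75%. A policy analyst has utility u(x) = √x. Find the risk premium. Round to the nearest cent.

E[u] = 0.25·√14400 + 0.75·√96100 = 0.25·120 + 0.75·310 = 262.5
CE = (262.5)² = 68906.25
Risk premium = EV − CE = 75675 − 68906.25 = 6768.75

$6,768.75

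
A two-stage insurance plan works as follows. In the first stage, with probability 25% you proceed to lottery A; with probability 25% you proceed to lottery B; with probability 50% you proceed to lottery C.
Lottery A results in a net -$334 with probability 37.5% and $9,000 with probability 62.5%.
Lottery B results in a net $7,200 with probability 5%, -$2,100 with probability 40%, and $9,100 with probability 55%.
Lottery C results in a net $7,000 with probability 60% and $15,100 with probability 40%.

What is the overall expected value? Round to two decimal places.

EV(A) = 0.375 × (-334) + 0.625 × 9000 = -125.25 + 5625 = 5499.75
EV(B) = 0.05 × 7200 + 0.4 × (-2100) + 0.55 × 9100 = 360 − 840 + 5005 = 4525
EV(C) = 0.6 × 7000 + 0.4 × 15100 = 4200 + 6040 = 10240
Overall = 0.25 × 5499.75 + 0.25 × 4525 + 0.5 × 10240 = 1374.9375 + 1131.25 + 5120 = 7626.1875

$7,626.19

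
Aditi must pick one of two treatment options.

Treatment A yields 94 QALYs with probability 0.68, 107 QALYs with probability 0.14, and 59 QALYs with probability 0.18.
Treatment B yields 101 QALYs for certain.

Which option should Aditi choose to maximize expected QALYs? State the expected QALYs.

Treatment B (101 QALYs)

Treatment A = 0.68 × 94 + 0.14 × 107 + 0.18 × 59 = 63.92 + 14.98 + 10.62 = 89.52
Treatment B: 101 (certain)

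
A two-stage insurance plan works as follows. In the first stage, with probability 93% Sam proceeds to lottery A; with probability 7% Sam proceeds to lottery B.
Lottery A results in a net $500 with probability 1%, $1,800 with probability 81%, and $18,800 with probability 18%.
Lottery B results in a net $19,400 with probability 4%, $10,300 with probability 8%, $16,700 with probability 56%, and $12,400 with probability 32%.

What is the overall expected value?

$5,552.11

EV(A) = 0.01 × 500 + 0.81 × 1800 + 0.18 × 18800 = 5 + 1458 + 3384 = 4847
EV(B) = 0.04 × 19400 + 0.08 × 10300 + 0.56 × 16700 + 0.32 × 12400 = 776 + 824 + 9352 + 3968 = 14920
Overall = 0.93 × 4847 + 0.07 × 14920 = 4507.71 + 1044.4 = 5552.11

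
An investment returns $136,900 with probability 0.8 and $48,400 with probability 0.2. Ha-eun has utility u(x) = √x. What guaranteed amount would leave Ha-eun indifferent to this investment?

$115,600

E[u] = 0.8·√136900 + 0.2·√48400 = 0.8·370 + 0.2·220 = 340
CE = (340)² = 115600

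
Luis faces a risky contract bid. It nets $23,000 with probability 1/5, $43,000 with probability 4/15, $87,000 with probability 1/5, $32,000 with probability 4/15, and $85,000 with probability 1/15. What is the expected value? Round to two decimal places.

EV = 1/5 × 23000 + 4/15 × 43000 + 1/5 × 87000 + 4/15 × 32000 + 1/15 × 85000 = 4600 + 11466.6667 + 17400 + 8533.3333 + 5666.6667 = 47666.6667

$47,666.67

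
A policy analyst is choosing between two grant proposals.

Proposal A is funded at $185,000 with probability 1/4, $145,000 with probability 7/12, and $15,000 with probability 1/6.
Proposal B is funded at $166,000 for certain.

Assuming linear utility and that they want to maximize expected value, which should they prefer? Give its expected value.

Proposal B ($166,000)

Proposal A = 1/4 × 185000 + 7/12 × 145000 + 1/6 × 15000 = 46250 + 84583.3333 + 2500 = 133333.3333
Proposal B: 166000 (certain)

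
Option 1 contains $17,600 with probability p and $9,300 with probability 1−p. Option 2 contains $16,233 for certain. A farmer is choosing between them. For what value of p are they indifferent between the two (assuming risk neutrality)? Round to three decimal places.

p·17600 + (1−p)·9300 = 16233
8300p + 9300 = 16233
p = (16233 − 9300) / 8300

p = 0.835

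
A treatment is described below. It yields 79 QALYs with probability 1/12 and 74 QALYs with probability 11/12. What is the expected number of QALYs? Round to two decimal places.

74.42 QALYs

EV = 1/12 × 79 + 11/12 × 74 = 6.5833 + 67.8333 = 74.4167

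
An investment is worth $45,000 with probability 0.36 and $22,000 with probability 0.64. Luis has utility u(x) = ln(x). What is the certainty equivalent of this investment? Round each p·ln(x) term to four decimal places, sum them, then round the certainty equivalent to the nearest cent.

$28,464.13

E[u] = 0.36·ln(45000) + 0.64·ln(22000) = 3.8572 + 6.3992 = 10.2564
CE = e^10.2564 ≈ 28464.13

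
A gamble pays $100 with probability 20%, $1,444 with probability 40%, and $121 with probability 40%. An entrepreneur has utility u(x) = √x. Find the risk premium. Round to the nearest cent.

$179.44

E[u] = 0.2·√100 + 0.4·√1444 + 0.4·√121 = 0.2·10 + 0.4·38 + 0.4·11 = 21.6
CE = (21.6)² = 466.56
Risk premium = EV − CE = 646 − 466.56 = 179.44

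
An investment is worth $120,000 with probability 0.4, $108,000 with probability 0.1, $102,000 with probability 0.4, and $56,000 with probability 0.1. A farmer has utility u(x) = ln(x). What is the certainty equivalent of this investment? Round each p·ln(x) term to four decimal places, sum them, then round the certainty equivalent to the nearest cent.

$103,104.67

E[u] = 0.4·ln(120000) + 0.1·ln(108000) + 0.4·ln(102000) + 0.1·ln(56000) = 4.6781 + 1.1590 + 4.6131 + 1.0933 = 11.5435
CE = e^11.5435 ≈ 103104.67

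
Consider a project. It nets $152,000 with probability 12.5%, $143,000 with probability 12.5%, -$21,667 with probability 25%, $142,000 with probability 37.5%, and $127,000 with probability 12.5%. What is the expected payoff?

$100,583.25

EV = 0.125 × 152000 + 0.125 × 143000 + 0.25 × (-21667) + 0.375 × 142000 + 0.125 × 127000 = 19000 + 17875 − 5416.75 + 53250 + 15875 = 100583.25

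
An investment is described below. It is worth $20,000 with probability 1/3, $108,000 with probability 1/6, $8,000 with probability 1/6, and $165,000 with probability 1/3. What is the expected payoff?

EV = 1/3 × 20000 + 1/6 × 108000 + 1/6 × 8000 + 1/3 × 165000 = 6666.6667 + 18000 + 1333.3333 + 55000 = 81000

$81,000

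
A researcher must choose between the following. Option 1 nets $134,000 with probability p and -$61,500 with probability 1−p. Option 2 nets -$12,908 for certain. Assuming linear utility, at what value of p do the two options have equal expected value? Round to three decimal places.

p = 0.249

p·134000 + (1−p)·(-61500) = -12908
195500p − 61500 = -12908
p = (-12908 + 61500) / 195500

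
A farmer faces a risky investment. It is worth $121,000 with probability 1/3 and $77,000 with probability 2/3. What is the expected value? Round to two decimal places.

$91,666.67

EV = 1/3 × 121000 + 2/3 × 77000 = 40333.3333 + 51333.3333 = 91666.6667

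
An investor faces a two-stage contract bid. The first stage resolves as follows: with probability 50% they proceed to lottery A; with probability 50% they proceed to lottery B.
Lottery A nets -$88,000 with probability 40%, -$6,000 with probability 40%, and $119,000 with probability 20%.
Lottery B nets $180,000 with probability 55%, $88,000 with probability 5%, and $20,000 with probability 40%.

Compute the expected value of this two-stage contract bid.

$48,800

EV(A) = 0.4 × (-88000) + 0.4 × (-6000) + 0.2 × 119000 = -35200 − 2400 + 23800 = -13800
EV(B) = 0.55 × 180000 + 0.05 × 88000 + 0.4 × 20000 = 99000 + 4400 + 8000 = 111400
Overall = 0.5 × (-13800) + 0.5 × 111400 = -6900 + 55700 = 48800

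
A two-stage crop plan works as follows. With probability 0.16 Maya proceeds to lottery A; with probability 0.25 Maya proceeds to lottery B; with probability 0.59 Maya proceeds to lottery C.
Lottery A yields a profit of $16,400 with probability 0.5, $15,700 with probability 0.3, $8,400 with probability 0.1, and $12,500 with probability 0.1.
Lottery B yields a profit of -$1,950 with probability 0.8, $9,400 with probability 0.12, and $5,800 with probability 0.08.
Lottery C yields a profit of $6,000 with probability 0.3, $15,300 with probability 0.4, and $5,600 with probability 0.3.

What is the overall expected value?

EV(A) = 0.5 × 16400 + 0.3 × 15700 + 0.1 × 8400 + 0.1 × 12500 = 8200 + 4710 + 840 + 1250 = 15000
EV(B) = 0.8 × (-1950) + 0.12 × 9400 + 0.08 × 5800 = -1560 + 1128 + 464 = 32
EV(C) = 0.3 × 6000 + 0.4 × 15300 + 0.3 × 5600 = 1800 + 6120 + 1680 = 9600
Overall = 0.16 × 15000 + 0.25 × 32 + 0.59 × 9600 = 2400 + 8 + 5664 = 8072

$8,072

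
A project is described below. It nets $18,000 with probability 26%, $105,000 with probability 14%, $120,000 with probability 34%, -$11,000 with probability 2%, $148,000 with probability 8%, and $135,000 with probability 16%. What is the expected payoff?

EV = 0.26 × 18000 + 0.14 × 105000 + 0.34 × 120000 + 0.02 × (-11000) + 0.08 × 148000 + 0.16 × 135000 = 4680 + 14700 + 40800 − 220 + 11840 + 21600 = 93400

$93,400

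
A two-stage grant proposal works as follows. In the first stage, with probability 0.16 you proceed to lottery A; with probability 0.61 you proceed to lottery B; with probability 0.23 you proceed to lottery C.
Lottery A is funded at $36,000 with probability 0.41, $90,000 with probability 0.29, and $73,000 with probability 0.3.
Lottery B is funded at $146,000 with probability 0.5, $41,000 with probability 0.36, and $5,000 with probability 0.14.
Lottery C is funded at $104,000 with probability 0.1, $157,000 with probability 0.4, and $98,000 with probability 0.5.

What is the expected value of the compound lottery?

$92,108.20

EV(A) = 0.41 × 36000 + 0.29 × 90000 + 0.3 × 73000 = 14760 + 26100 + 21900 = 62760
EV(B) = 0.5 × 146000 + 0.36 × 41000 + 0.14 × 5000 = 73000 + 14760 + 700 = 88460
EV(C) = 0.1 × 104000 + 0.4 × 157000 + 0.5 × 98000 = 10400 + 62800 + 49000 = 122200
Overall = 0.16 × 62760 + 0.61 × 88460 + 0.23 × 122200 = 10041.6 + 53960.6 + 28106 = 92108.2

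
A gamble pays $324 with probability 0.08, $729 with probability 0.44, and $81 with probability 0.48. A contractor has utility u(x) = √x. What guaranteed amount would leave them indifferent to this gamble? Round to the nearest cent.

E[u] = 0.08·√324 + 0.44·√729 + 0.48·√81 = 0.08·18 + 0.44·27 + 0.48·9 = 17.64
CE = (17.64)² = 311.1696

$311.17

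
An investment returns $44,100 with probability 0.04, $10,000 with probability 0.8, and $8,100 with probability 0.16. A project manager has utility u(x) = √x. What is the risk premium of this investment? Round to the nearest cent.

$492.16

E[u] = 0.04·√44100 + 0.8·√10000 + 0.16·√8100 = 0.04·210 + 0.8·100 + 0.16·90 = 102.8
CE = (102.8)² = 10567.84
Risk premium = EV − CE = 11060 − 10567.84 = 492.16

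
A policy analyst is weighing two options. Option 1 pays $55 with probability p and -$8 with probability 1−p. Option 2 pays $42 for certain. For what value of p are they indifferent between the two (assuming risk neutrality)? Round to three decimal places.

p·55 + (1−p)·(-8) = 42
63p − 8 = 42
p = (42 + 8) / 63

p = 0.794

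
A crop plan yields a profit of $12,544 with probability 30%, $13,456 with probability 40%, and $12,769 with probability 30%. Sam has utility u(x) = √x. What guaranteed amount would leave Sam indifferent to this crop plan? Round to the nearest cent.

E[u] = 0.3·√12544 + 0.4·√13456 + 0.3·√12769 = 0.3·112 + 0.4·116 + 0.3·113 = 113.9
CE = (113.9)² = 12973.21

$12,973.21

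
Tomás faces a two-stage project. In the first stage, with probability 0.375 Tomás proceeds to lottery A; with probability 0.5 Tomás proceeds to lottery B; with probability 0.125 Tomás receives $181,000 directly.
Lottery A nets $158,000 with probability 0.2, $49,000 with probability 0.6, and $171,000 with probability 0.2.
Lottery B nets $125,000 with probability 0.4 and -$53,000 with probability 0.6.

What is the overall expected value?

EV(A) = 0.2 × 158000 + 0.6 × 49000 + 0.2 × 171000 = 31600 + 29400 + 34200 = 95200
EV(B) = 0.4 × 125000 + 0.6 × (-53000) = 50000 − 31800 = 18200
Branch C: 181000 (certain)
Overall = 0.375 × 95200 + 0.5 × 18200 + 0.125 × 181000 = 35700 + 9100 + 22625 = 67425

$67,425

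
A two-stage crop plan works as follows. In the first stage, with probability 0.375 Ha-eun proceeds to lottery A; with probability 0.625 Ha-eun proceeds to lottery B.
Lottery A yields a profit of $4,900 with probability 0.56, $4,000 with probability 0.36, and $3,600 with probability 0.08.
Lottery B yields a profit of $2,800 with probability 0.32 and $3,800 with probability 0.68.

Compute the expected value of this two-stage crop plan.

EV(A) = 0.56 × 4900 + 0.36 × 4000 + 0.08 × 3600 = 2744 + 1440 + 288 = 4472
EV(B) = 0.32 × 2800 + 0.68 × 3800 = 896 + 2584 = 3480
Overall = 0.375 × 4472 + 0.625 × 3480 = 1677 + 2175 = 3852

$3,852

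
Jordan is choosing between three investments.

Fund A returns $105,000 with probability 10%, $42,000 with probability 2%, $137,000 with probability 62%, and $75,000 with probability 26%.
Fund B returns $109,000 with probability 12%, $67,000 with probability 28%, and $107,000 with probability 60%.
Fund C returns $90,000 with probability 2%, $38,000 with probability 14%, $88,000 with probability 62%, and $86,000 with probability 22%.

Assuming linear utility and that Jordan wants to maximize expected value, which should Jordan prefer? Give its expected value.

Fund A = 0.1 × 105000 + 0.02 × 42000 + 0.62 × 137000 + 0.26 × 75000 = 10500 + 840 + 84940 + 19500 = 115780
Fund B = 0.12 × 109000 + 0.28 × 67000 + 0.6 × 107000 = 13080 + 18760 + 64200 = 96040
Fund C = 0.02 × 90000 + 0.14 × 38000 + 0.62 × 88000 + 0.22 × 86000 = 1800 + 5320 + 54560 + 18920 = 80600

Fund A ($115,780)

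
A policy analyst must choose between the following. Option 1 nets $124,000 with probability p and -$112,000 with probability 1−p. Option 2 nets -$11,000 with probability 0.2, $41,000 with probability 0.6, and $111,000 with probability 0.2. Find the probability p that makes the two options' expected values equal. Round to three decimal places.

p = 0.664

EV(Option 2) = 0.2 × (-11000) + 0.6 × 41000 + 0.2 × 111000 = -2200 + 24600 + 22200 = 44600
p·124000 + (1−p)·(-112000) = 44600
236000p − 112000 = 44600
p = (44600 + 112000) / 236000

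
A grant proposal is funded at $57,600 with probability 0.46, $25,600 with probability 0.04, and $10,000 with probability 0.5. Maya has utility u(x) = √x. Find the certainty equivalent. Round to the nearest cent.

$27,822.24

E[u] = 0.46·√57600 + 0.04·√25600 + 0.5·√10000 = 0.46·240 + 0.04·160 + 0.5·100 = 166.8
CE = (166.8)² = 27822.24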